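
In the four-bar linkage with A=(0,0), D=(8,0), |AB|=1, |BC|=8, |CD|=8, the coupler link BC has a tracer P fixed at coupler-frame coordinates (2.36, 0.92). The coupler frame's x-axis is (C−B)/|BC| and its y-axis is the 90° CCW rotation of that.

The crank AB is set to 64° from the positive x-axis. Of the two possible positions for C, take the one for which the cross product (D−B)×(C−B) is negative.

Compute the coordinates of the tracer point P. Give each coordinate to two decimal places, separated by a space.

A=(0,0), D=(8.00,0)
B = A + 1.00·(cos64°, sin64°) = (0.4384, 0.8988)
|BD| = 7.6149
circle(B,8.00) ∩ circle(D,8.00): a=3.8074, h=7.0359
  candidates: C₊=(5.0496,7.4361) cross=53.577; C₋=(3.3887,-6.5373) cross=-53.577
  mode - wants cross < 0 → take C=(3.3887,-6.5373) (cross=-53.577)
ex = (C−B)/|BC| = (0.3688,-0.9295); ey = (0.9295,0.3688)
P = B + 2.36·ex + 0.92·ey = (2.1639,-0.9556)

2.16 -0.96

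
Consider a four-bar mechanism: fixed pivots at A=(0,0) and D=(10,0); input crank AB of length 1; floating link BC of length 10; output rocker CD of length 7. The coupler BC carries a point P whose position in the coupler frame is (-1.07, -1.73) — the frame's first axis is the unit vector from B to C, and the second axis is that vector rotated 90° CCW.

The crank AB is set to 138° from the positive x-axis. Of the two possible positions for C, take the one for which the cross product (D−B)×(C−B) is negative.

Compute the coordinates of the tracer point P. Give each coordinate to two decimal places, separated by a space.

-2.70 0.13

A=(0,0), D=(10.00,0)
B = A + 1.00·(cos138°, sin138°) = (-0.7431, 0.6691)
|BD| = 10.7640
circle(B,10.00) ∩ circle(D,7.00): a=7.7510, h=6.3184
  candidates: C₊=(7.3856,6.4935) cross=68.011; C₋=(6.6001,-6.1189) cross=-68.011
  mode - wants cross < 0 → take C=(6.6001,-6.1189) (cross=-68.011)
ex = (C−B)/|BC| = (0.7343,-0.6788); ey = (0.6788,0.7343)
P = B + -1.07·ex + -1.73·ey = (-2.7032,0.1251)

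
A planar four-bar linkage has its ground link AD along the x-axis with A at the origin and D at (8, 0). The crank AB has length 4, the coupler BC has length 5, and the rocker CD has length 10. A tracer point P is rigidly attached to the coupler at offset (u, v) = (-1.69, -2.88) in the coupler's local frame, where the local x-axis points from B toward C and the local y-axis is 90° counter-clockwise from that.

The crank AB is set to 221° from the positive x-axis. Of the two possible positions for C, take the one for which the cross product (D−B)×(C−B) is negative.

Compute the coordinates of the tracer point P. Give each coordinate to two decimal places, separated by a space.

A=(0,0), D=(8.00,0)
B = A + 4.00·(cos221°, sin221°) = (-3.0188, -2.6242)
|BD| = 11.3270
circle(B,5.00) ∩ circle(D,10.00): a=2.3528, h=4.4118
  candidates: C₊=(-1.7521,2.2127) cross=49.973; C₋=(0.2921,-6.3709) cross=-49.973
  mode - wants cross < 0 → take C=(0.2921,-6.3709) (cross=-49.973)
ex = (C−B)/|BC| = (0.6622,-0.7493); ey = (0.7493,0.6622)
P = B + -1.69·ex + -2.88·ey = (-6.2960,-3.2650)

-6.30 -3.26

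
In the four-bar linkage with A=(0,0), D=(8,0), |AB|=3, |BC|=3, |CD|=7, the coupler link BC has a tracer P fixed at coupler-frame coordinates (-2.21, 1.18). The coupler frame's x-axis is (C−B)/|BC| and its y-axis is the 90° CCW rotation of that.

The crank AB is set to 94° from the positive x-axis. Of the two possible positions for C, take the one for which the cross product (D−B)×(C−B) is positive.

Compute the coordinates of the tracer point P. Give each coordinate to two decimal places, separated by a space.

A=(0,0), D=(8.00,0)
B = A + 3.00·(cos94°, sin94°) = (-0.2093, 2.9927)
|BD| = 8.7378
circle(B,3.00) ∩ circle(D,7.00): a=2.0800, h=2.1619
  candidates: C₊=(2.4853,4.3114) cross=18.890; C₋=(1.0044,0.2492) cross=-18.890
  mode + wants cross > 0 → take C=(2.4853,4.3114) (cross=18.890)
ex = (C−B)/|BC| = (0.8982,0.4396); ey = (-0.4396,0.8982)
P = B + -2.21·ex + 1.18·ey = (-2.7130,3.0811)

-2.71 3.08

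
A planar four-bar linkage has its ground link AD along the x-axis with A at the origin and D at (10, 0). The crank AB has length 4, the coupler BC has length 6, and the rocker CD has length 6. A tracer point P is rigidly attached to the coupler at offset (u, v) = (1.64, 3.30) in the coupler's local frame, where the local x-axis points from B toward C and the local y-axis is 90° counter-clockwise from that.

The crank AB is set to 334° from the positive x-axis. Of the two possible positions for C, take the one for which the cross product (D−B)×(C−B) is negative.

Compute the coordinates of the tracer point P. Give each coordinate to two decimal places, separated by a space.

A=(0,0), D=(10.00,0)
B = A + 4.00·(cos334°, sin334°) = (3.5952, -1.7535)
|BD| = 6.6405
circle(B,6.00) ∩ circle(D,6.00): a=3.3203, h=4.9976
  candidates: C₊=(5.4779,3.9435) cross=33.187; C₋=(8.1172,-5.6969) cross=-33.187
  mode - wants cross < 0 → take C=(8.1172,-5.6969) (cross=-33.187)
ex = (C−B)/|BC| = (0.7537,-0.6572); ey = (0.6572,0.7537)
P = B + 1.64·ex + 3.30·ey = (7.0001,-0.3442)

7.00 -0.34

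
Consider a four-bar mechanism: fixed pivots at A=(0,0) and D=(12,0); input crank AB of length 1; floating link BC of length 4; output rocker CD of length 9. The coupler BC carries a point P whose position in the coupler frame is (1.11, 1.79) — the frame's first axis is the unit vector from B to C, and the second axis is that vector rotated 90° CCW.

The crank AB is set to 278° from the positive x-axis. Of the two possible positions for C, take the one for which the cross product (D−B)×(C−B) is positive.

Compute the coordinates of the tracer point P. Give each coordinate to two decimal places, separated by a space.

-0.20 1.09

A=(0,0), D=(12.00,0)
B = A + 1.00·(cos278°, sin278°) = (0.1392, -0.9903)
|BD| = 11.9021
circle(B,4.00) ∩ circle(D,9.00): a=3.2204, h=2.3725
  candidates: C₊=(3.1510,1.6420) cross=28.238; C₋=(3.5458,-3.0866) cross=-28.238
  mode + wants cross > 0 → take C=(3.1510,1.6420) (cross=28.238)
ex = (C−B)/|BC| = (0.7530,0.6581); ey = (-0.6581,0.7530)
P = B + 1.11·ex + 1.79·ey = (-0.2030,1.0880)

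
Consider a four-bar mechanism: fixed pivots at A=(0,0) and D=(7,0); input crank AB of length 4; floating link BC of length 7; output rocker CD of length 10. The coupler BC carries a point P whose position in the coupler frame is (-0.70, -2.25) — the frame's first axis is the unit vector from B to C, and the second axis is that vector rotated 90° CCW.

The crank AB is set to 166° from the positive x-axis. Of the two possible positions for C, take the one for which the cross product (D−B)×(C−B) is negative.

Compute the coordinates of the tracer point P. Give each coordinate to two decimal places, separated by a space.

A=(0,0), D=(7.00,0)
B = A + 4.00·(cos166°, sin166°) = (-3.8812, 0.9677)
|BD| = 10.9241
circle(B,7.00) ∩ circle(D,10.00): a=3.1278, h=6.2623
  candidates: C₊=(-0.2110,6.9283) cross=68.411; C₋=(-1.3204,-5.5471) cross=-68.411
  mode - wants cross < 0 → take C=(-1.3204,-5.5471) (cross=-68.411)
ex = (C−B)/|BC| = (0.3658,-0.9307); ey = (0.9307,0.3658)
P = B + -0.70·ex + -2.25·ey = (-6.2313,0.7961)

-6.23 0.80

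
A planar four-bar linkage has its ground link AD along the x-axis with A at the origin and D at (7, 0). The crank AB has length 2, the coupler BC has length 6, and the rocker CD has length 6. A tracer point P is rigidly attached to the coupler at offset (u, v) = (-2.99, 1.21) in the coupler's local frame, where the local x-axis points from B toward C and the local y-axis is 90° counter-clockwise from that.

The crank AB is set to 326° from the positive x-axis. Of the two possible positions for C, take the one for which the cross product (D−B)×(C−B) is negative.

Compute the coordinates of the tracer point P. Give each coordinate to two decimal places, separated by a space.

0.72 1.97

A=(0,0), D=(7.00,0)
B = A + 2.00·(cos326°, sin326°) = (1.6581, -1.1184)
|BD| = 5.4577
circle(B,6.00) ∩ circle(D,6.00): a=2.7289, h=5.3435
  candidates: C₊=(3.2341,4.6709) cross=29.164; C₋=(5.4240,-5.7893) cross=-29.164
  mode - wants cross < 0 → take C=(5.4240,-5.7893) (cross=-29.164)
ex = (C−B)/|BC| = (0.6277,-0.7785); ey = (0.7785,0.6277)
P = B + -2.99·ex + 1.21·ey = (0.7234,1.9688)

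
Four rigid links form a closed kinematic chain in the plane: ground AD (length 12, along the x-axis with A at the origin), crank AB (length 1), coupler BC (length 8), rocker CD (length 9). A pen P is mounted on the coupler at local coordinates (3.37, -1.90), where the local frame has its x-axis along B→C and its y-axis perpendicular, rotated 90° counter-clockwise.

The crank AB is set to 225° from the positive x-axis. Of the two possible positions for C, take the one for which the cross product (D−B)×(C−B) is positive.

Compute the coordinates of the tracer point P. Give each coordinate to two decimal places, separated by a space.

A=(0,0), D=(12.00,0)
B = A + 1.00·(cos225°, sin225°) = (-0.7071, -0.7071)
|BD| = 12.7268
circle(B,8.00) ∩ circle(D,9.00): a=5.6955, h=5.6179
  candidates: C₊=(4.6675,5.2186) cross=71.498; C₋=(5.2917,-5.9999) cross=-71.498
  mode + wants cross > 0 → take C=(4.6675,5.2186) (cross=71.498)
ex = (C−B)/|BC| = (0.6718,0.7407); ey = (-0.7407,0.6718)
P = B + 3.37·ex + -1.90·ey = (2.9643,0.5126)

2.96 0.51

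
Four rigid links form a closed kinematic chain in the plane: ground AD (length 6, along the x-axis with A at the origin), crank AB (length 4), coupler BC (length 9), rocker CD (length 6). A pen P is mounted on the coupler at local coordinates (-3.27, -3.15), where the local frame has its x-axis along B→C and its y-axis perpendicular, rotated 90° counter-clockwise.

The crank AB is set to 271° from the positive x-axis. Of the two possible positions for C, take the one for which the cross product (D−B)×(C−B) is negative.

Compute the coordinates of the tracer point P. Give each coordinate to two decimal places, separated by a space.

-3.59 -6.68

A=(0,0), D=(6.00,0)
B = A + 4.00·(cos271°, sin271°) = (0.0698, -3.9994)
|BD| = 7.1528
circle(B,9.00) ∩ circle(D,6.00): a=6.7220, h=5.9845
  candidates: C₊=(2.2967,4.7208) cross=42.806; C₋=(8.9890,-5.2025) cross=-42.806
  mode - wants cross < 0 → take C=(8.9890,-5.2025) (cross=-42.806)
ex = (C−B)/|BC| = (0.9910,-0.1337); ey = (0.1337,0.9910)
P = B + -3.27·ex + -3.15·ey = (-3.5919,-6.6840)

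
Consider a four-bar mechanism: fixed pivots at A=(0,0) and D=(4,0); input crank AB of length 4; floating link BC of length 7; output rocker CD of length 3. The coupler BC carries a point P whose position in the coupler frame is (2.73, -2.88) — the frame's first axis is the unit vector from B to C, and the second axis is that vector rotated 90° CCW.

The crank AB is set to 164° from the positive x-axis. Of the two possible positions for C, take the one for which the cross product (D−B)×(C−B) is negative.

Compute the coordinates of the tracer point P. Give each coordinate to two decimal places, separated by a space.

A=(0,0), D=(4.00,0)
B = A + 4.00·(cos164°, sin164°) = (-3.8450, 1.1025)
|BD| = 7.9221
circle(B,7.00) ∩ circle(D,3.00): a=6.4856, h=2.6337
  candidates: C₊=(2.9440,2.8080) cross=20.865; C₋=(2.2109,-2.4082) cross=-20.865
  mode - wants cross < 0 → take C=(2.2109,-2.4082) (cross=-20.865)
ex = (C−B)/|BC| = (0.8651,-0.5015); ey = (0.5015,0.8651)
P = B + 2.73·ex + -2.88·ey = (-2.9276,-2.7582)

-2.93 -2.76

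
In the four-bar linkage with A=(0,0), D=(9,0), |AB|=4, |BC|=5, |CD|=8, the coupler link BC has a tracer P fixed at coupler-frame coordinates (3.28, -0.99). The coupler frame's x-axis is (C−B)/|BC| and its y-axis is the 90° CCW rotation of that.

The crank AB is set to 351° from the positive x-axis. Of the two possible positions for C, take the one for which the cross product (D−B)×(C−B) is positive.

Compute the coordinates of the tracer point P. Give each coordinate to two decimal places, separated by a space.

A=(0,0), D=(9.00,0)
B = A + 4.00·(cos351°, sin351°) = (3.9508, -0.6257)
|BD| = 5.0879
circle(B,5.00) ∩ circle(D,8.00): a=-1.2887, h=4.8311
  candidates: C₊=(2.0777,4.0102) cross=24.580; C₋=(3.2660,-5.5786) cross=-24.580
  mode + wants cross > 0 → take C=(2.0777,4.0102) (cross=24.580)
ex = (C−B)/|BC| = (-0.3746,0.9272); ey = (-0.9272,-0.3746)
P = B + 3.28·ex + -0.99·ey = (3.6399,2.7863)

3.64 2.79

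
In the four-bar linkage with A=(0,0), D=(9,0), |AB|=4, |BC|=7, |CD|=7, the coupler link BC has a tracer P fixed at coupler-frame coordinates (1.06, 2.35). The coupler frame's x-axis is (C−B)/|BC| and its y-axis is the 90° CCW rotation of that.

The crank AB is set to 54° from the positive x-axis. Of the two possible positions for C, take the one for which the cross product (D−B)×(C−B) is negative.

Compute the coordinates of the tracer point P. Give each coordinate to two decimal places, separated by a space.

4.80 2.42

A=(0,0), D=(9.00,0)
B = A + 4.00·(cos54°, sin54°) = (2.3511, 3.2361)
|BD| = 7.3946
circle(B,7.00) ∩ circle(D,7.00): a=3.6973, h=5.9439
  candidates: C₊=(8.2768,6.9625) cross=43.953; C₋=(3.0743,-3.7265) cross=-43.953
  mode - wants cross < 0 → take C=(3.0743,-3.7265) (cross=-43.953)
ex = (C−B)/|BC| = (0.1033,-0.9946); ey = (0.9946,0.1033)
P = B + 1.06·ex + 2.35·ey = (4.7981,2.4245)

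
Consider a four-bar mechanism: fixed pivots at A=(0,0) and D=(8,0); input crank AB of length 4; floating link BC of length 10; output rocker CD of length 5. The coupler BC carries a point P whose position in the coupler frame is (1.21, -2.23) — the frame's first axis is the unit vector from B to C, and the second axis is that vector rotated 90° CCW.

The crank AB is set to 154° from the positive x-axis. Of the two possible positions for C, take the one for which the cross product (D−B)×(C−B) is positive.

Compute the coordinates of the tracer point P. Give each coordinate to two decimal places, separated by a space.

-1.80 -0.04

A=(0,0), D=(8.00,0)
B = A + 4.00·(cos154°, sin154°) = (-3.5952, 1.7535)
|BD| = 11.7270
circle(B,10.00) ∩ circle(D,5.00): a=9.0613, h=4.2301
  candidates: C₊=(5.9967,4.5811) cross=49.606; C₋=(4.7317,-3.7839) cross=-49.606
  mode + wants cross > 0 → take C=(5.9967,4.5811) (cross=49.606)
ex = (C−B)/|BC| = (0.9592,0.2828); ey = (-0.2828,0.9592)
P = B + 1.21·ex + -2.23·ey = (-1.8040,-0.0434)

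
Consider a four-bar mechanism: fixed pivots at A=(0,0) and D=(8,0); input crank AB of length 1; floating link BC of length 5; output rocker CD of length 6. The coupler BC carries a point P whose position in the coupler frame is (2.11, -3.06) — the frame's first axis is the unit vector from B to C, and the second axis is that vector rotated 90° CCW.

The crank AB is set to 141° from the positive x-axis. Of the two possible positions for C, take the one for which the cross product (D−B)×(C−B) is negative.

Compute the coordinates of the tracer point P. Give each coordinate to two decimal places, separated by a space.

A=(0,0), D=(8.00,0)
B = A + 1.00·(cos141°, sin141°) = (-0.7771, 0.6293)
|BD| = 8.7997
circle(B,5.00) ∩ circle(D,6.00): a=3.7748, h=3.2788
  candidates: C₊=(3.2225,3.6298) cross=28.853; C₋=(2.7535,-2.9111) cross=-28.853
  mode - wants cross < 0 → take C=(2.7535,-2.9111) (cross=-28.853)
ex = (C−B)/|BC| = (0.7061,-0.7081); ey = (0.7081,0.7061)
P = B + 2.11·ex + -3.06·ey = (-1.4539,-3.0255)

-1.45 -3.03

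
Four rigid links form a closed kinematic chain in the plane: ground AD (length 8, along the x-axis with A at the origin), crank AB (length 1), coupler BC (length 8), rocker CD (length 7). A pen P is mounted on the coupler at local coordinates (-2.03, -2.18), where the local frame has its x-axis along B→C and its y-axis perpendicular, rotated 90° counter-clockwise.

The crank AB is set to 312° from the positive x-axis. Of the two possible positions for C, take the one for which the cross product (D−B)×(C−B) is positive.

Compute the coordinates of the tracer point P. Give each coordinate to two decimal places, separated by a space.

1.53 -3.59

A=(0,0), D=(8.00,0)
B = A + 1.00·(cos312°, sin312°) = (0.6691, -0.7431)
|BD| = 7.3684
circle(B,8.00) ∩ circle(D,7.00): a=4.7021, h=6.4723
  candidates: C₊=(4.6945,6.1704) cross=47.691; C₋=(6.0000,-6.7082) cross=-47.691
  mode + wants cross > 0 → take C=(4.6945,6.1704) (cross=47.691)
ex = (C−B)/|BC| = (0.5032,0.8642); ey = (-0.8642,0.5032)
P = B + -2.03·ex + -2.18·ey = (1.5316,-3.5944)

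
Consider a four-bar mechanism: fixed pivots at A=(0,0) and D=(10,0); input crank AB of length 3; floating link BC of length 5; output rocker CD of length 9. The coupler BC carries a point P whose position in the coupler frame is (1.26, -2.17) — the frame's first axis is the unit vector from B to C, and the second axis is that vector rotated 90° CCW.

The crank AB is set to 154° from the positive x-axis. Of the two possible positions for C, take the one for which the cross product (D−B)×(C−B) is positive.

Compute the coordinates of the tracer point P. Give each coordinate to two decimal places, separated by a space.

-0.58 -0.04

A=(0,0), D=(10.00,0)
B = A + 3.00·(cos154°, sin154°) = (-2.6964, 1.3151)
|BD| = 12.7643
circle(B,5.00) ∩ circle(D,9.00): a=4.1885, h=2.7306
  candidates: C₊=(1.7512,3.5996) cross=34.854; C₋=(1.1885,-1.8325) cross=-34.854
  mode + wants cross > 0 → take C=(1.7512,3.5996) (cross=34.854)
ex = (C−B)/|BC| = (0.8895,0.4569); ey = (-0.4569,0.8895)
P = B + 1.26·ex + -2.17·ey = (-0.5841,-0.0394)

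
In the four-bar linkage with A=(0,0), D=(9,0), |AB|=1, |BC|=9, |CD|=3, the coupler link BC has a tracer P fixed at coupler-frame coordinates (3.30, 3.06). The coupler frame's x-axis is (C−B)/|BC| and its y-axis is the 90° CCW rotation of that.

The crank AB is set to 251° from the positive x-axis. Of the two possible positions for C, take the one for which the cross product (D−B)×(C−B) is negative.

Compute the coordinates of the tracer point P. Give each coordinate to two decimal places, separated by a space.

3.57 1.30

A=(0,0), D=(9.00,0)
B = A + 1.00·(cos251°, sin251°) = (-0.3256, -0.9455)
|BD| = 9.3734
circle(B,9.00) ∩ circle(D,3.00): a=8.5274, h=2.8782
  candidates: C₊=(7.8680,2.7782) cross=26.979; C₋=(8.4486,-2.9489) cross=-26.979
  mode - wants cross < 0 → take C=(8.4486,-2.9489) (cross=-26.979)
ex = (C−B)/|BC| = (0.9749,-0.2226); ey = (0.2226,0.9749)
P = B + 3.30·ex + 3.06·ey = (3.5728,1.3031)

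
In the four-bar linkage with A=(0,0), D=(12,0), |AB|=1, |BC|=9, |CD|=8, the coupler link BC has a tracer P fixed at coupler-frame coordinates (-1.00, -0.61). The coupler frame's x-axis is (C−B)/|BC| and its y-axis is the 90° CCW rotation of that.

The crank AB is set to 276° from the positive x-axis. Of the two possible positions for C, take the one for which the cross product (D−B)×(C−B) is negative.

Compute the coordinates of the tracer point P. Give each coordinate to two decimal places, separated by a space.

-1.06 -0.87

A=(0,0), D=(12.00,0)
B = A + 1.00·(cos276°, sin276°) = (0.1045, -0.9945)
|BD| = 11.9370
circle(B,9.00) ∩ circle(D,8.00): a=6.6806, h=6.0308
  candidates: C₊=(6.2594,5.5719) cross=71.989; C₋=(7.2643,-6.4477) cross=-71.989
  mode - wants cross < 0 → take C=(7.2643,-6.4477) (cross=-71.989)
ex = (C−B)/|BC| = (0.7955,-0.6059); ey = (0.6059,0.7955)
P = B + -1.00·ex + -0.61·ey = (-1.0606,-0.8739)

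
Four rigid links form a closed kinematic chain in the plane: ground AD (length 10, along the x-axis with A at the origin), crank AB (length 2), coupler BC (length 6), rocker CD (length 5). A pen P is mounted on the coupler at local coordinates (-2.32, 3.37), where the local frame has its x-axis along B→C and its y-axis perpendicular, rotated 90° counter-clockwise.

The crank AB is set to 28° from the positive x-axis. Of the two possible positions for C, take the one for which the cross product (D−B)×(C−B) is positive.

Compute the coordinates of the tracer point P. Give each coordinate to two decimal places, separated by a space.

-1.94 2.68

A=(0,0), D=(10.00,0)
B = A + 2.00·(cos28°, sin28°) = (1.7659, 0.9389)
|BD| = 8.2875
circle(B,6.00) ∩ circle(D,5.00): a=4.8074, h=3.5901
  candidates: C₊=(6.9491,3.9613) cross=29.753; C₋=(6.1356,-3.1727) cross=-29.753
  mode + wants cross > 0 → take C=(6.9491,3.9613) (cross=29.753)
ex = (C−B)/|BC| = (0.8639,0.5037); ey = (-0.5037,0.8639)
P = B + -2.32·ex + 3.37·ey = (-1.9358,2.6815)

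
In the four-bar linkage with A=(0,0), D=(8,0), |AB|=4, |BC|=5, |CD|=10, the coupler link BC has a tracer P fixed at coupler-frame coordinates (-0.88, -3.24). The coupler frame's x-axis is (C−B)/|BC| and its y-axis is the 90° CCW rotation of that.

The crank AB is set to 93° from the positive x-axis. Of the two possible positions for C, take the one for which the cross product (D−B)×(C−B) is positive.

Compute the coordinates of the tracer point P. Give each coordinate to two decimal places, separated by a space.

2.11 1.56

A=(0,0), D=(8.00,0)
B = A + 4.00·(cos93°, sin93°) = (-0.2093, 3.9945)
|BD| = 9.1296
circle(B,5.00) ∩ circle(D,10.00): a=0.4573, h=4.9790
  candidates: C₊=(2.3803,8.2716) cross=45.457; C₋=(-1.9767,-0.6827) cross=-45.457
  mode + wants cross > 0 → take C=(2.3803,8.2716) (cross=45.457)
ex = (C−B)/|BC| = (0.5179,0.8554); ey = (-0.8554,0.5179)
P = B + -0.88·ex + -3.24·ey = (2.1064,1.5636)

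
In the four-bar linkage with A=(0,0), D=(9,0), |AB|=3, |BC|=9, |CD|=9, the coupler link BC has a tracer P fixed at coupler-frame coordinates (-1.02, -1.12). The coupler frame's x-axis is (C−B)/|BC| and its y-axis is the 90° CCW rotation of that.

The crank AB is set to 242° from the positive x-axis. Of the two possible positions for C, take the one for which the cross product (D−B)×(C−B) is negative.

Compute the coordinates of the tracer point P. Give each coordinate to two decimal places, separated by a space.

A=(0,0), D=(9.00,0)
B = A + 3.00·(cos242°, sin242°) = (-1.4084, -2.6488)
|BD| = 10.7402
circle(B,9.00) ∩ circle(D,9.00): a=5.3701, h=7.2223
  candidates: C₊=(2.0146,5.6748) cross=77.569; C₋=(5.5770,-8.3237) cross=-77.569
  mode - wants cross < 0 → take C=(5.5770,-8.3237) (cross=-77.569)
ex = (C−B)/|BC| = (0.7762,-0.6305); ey = (0.6305,0.7762)
P = B + -1.02·ex + -1.12·ey = (-2.9063,-2.8750)

-2.91 -2.87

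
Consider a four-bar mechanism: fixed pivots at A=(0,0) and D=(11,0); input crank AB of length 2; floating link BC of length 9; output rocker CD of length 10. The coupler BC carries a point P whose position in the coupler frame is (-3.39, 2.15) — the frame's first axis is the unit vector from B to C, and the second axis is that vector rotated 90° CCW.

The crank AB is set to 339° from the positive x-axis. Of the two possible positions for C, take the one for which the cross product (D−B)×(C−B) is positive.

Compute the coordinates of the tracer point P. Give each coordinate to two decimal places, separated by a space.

-1.26 -3.24

A=(0,0), D=(11.00,0)
B = A + 2.00·(cos339°, sin339°) = (1.8672, -0.7167)
|BD| = 9.1609
circle(B,9.00) ∩ circle(D,10.00): a=3.5434, h=8.2731
  candidates: C₊=(4.7525,7.8082) cross=75.789; C₋=(6.0470,-8.6872) cross=-75.789
  mode + wants cross > 0 → take C=(4.7525,7.8082) (cross=75.789)
ex = (C−B)/|BC| = (0.3206,0.9472); ey = (-0.9472,0.3206)
P = B + -3.39·ex + 2.15·ey = (-1.2562,-3.2385)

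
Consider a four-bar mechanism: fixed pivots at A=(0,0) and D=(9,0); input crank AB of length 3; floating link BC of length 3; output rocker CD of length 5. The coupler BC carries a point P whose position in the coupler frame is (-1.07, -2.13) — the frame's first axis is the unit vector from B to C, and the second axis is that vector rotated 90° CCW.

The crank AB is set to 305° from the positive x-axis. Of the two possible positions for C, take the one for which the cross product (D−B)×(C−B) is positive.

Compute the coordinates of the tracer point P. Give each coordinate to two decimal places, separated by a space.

A=(0,0), D=(9.00,0)
B = A + 3.00·(cos305°, sin305°) = (1.7207, -2.4575)
|BD| = 7.6829
circle(B,3.00) ∩ circle(D,5.00): a=2.8002, h=1.0766
  candidates: C₊=(4.0294,-0.5418) cross=8.271; C₋=(4.7182,-2.5818) cross=-8.271
  mode + wants cross > 0 → take C=(4.0294,-0.5418) (cross=8.271)
ex = (C−B)/|BC| = (0.7696,0.6386); ey = (-0.6386,0.7696)
P = B + -1.07·ex + -2.13·ey = (2.2574,-4.7799)

2.26 -4.78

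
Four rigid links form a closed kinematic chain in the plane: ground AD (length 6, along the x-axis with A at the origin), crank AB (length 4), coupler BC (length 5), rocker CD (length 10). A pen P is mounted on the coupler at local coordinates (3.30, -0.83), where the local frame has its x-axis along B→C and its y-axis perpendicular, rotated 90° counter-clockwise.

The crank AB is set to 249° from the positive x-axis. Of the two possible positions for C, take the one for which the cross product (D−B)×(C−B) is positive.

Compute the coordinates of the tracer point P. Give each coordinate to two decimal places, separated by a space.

A=(0,0), D=(6.00,0)
B = A + 4.00·(cos249°, sin249°) = (-1.4335, -3.7343)
|BD| = 8.3188
circle(B,5.00) ∩ circle(D,10.00): a=-0.3485, h=4.9878
  candidates: C₊=(-3.9840,0.5663) cross=41.493; C₋=(0.4942,-8.3478) cross=-41.493
  mode + wants cross > 0 → take C=(-3.9840,0.5663) (cross=41.493)
ex = (C−B)/|BC| = (-0.5101,0.8601); ey = (-0.8601,-0.5101)
P = B + 3.30·ex + -0.83·ey = (-2.4029,-0.4726)

-2.40 -0.47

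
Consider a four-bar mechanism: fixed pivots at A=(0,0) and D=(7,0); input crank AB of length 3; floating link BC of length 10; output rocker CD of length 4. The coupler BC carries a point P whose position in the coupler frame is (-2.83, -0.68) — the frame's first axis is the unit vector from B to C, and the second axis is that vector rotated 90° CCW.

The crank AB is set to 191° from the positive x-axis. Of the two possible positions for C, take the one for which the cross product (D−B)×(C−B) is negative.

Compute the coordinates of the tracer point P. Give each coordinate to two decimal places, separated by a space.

A=(0,0), D=(7.00,0)
B = A + 3.00·(cos191°, sin191°) = (-2.9449, -0.5724)
|BD| = 9.9613
circle(B,10.00) ∩ circle(D,4.00): a=9.1970, h=3.9263
  candidates: C₊=(6.0113,3.8759) cross=39.111; C₋=(6.4625,-3.9637) cross=-39.111
  mode - wants cross < 0 → take C=(6.4625,-3.9637) (cross=-39.111)
ex = (C−B)/|BC| = (0.9407,-0.3391); ey = (0.3391,0.9407)
P = B + -2.83·ex + -0.68·ey = (-5.8378,-0.2524)

-5.84 -0.25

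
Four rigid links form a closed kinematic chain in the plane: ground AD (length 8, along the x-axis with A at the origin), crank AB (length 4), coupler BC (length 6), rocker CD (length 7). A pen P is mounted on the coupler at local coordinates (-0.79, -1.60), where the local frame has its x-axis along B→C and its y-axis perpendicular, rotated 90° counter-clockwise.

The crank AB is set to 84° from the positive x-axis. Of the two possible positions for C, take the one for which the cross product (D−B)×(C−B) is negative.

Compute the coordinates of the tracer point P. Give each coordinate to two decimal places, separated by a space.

A=(0,0), D=(8.00,0)
B = A + 4.00·(cos84°, sin84°) = (0.4181, 3.9781)
|BD| = 8.5621
circle(B,6.00) ∩ circle(D,7.00): a=3.5219, h=4.8576
  candidates: C₊=(5.7937,6.6432) cross=41.591; C₋=(1.2799,-1.9597) cross=-41.591
  mode - wants cross < 0 → take C=(1.2799,-1.9597) (cross=-41.591)
ex = (C−B)/|BC| = (0.1436,-0.9896); ey = (0.9896,0.1436)
P = B + -0.79·ex + -1.60·ey = (-1.2788,4.5301)

-1.28 4.53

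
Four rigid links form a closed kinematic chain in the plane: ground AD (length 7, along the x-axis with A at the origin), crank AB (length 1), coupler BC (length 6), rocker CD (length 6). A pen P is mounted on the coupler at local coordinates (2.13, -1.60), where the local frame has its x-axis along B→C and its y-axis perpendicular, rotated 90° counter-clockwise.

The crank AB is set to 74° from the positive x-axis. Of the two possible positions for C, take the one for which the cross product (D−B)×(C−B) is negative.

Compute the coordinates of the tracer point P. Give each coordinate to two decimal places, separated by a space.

-0.21 -1.66

A=(0,0), D=(7.00,0)
B = A + 1.00·(cos74°, sin74°) = (0.2756, 0.9613)
|BD| = 6.7927
circle(B,6.00) ∩ circle(D,6.00): a=3.3964, h=4.9462
  candidates: C₊=(4.3378,5.3770) cross=33.598; C₋=(2.9379,-4.4158) cross=-33.598
  mode - wants cross < 0 → take C=(2.9379,-4.4158) (cross=-33.598)
ex = (C−B)/|BC| = (0.4437,-0.8962); ey = (0.8962,0.4437)
P = B + 2.13·ex + -1.60·ey = (-0.2131,-1.6575)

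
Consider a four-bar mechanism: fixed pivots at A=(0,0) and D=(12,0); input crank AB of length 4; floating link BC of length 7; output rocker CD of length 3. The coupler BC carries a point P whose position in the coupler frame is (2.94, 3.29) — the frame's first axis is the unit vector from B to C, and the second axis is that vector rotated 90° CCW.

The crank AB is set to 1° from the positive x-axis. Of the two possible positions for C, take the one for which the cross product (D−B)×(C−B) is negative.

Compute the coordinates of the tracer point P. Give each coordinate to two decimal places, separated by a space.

7.97 2.00

A=(0,0), D=(12.00,0)
B = A + 4.00·(cos1°, sin1°) = (3.9994, 0.0698)
|BD| = 8.0009
circle(B,7.00) ∩ circle(D,3.00): a=6.5002, h=2.5976
  candidates: C₊=(10.5220,2.6106) cross=20.784; C₋=(10.4766,-2.5845) cross=-20.784
  mode - wants cross < 0 → take C=(10.4766,-2.5845) (cross=-20.784)
ex = (C−B)/|BC| = (0.9253,-0.3792); ey = (0.3792,0.9253)
P = B + 2.94·ex + 3.29·ey = (7.9673,1.9993)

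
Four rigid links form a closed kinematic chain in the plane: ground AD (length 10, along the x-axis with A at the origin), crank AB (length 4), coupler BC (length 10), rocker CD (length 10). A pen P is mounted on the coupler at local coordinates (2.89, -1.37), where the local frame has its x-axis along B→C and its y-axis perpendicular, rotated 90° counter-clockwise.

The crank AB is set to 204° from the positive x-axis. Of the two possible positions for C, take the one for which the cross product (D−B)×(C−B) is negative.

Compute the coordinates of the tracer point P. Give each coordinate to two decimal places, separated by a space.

-2.31 -4.53

A=(0,0), D=(10.00,0)
B = A + 4.00·(cos204°, sin204°) = (-3.6542, -1.6269)
|BD| = 13.7508
circle(B,10.00) ∩ circle(D,10.00): a=6.8754, h=7.2615
  candidates: C₊=(2.3138,6.3970) cross=99.851; C₋=(4.0321,-8.0239) cross=-99.851
  mode - wants cross < 0 → take C=(4.0321,-8.0239) (cross=-99.851)
ex = (C−B)/|BC| = (0.7686,-0.6397); ey = (0.6397,0.7686)
P = B + 2.89·ex + -1.37·ey = (-2.3092,-4.5287)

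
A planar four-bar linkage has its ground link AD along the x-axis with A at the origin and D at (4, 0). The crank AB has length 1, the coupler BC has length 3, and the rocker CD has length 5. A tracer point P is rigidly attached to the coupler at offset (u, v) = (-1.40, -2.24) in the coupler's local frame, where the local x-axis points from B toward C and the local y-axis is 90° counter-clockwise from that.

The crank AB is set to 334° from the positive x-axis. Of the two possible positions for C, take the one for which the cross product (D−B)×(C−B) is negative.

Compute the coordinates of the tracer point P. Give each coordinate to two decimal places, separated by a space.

-1.03 1.37

A=(0,0), D=(4.00,0)
B = A + 1.00·(cos334°, sin334°) = (0.8988, -0.4384)
|BD| = 3.1320
circle(B,3.00) ∩ circle(D,5.00): a=-0.9882, h=2.8326
  candidates: C₊=(-0.4762,2.2280) cross=8.872; C₋=(0.3167,-3.3814) cross=-8.872
  mode - wants cross < 0 → take C=(0.3167,-3.3814) (cross=-8.872)
ex = (C−B)/|BC| = (-0.1940,-0.9810); ey = (0.9810,-0.1940)
P = B + -1.40·ex + -2.24·ey = (-1.0270,1.3696)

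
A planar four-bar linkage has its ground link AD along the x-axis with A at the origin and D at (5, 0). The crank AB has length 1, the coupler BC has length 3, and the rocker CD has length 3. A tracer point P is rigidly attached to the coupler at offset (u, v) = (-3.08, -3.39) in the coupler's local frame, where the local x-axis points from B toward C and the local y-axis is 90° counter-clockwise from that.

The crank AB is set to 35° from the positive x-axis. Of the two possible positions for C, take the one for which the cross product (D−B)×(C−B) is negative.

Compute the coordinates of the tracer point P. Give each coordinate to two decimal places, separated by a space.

A=(0,0), D=(5.00,0)
B = A + 1.00·(cos35°, sin35°) = (0.8192, 0.5736)
|BD| = 4.2200
circle(B,3.00) ∩ circle(D,3.00): a=2.1100, h=2.1326
  candidates: C₊=(3.1994,2.3996) cross=8.999; C₋=(2.6197,-1.8260) cross=-8.999
  mode - wants cross < 0 → take C=(2.6197,-1.8260) (cross=-8.999)
ex = (C−B)/|BC| = (0.6002,-0.7999); ey = (0.7999,0.6002)
P = B + -3.08·ex + -3.39·ey = (-3.7409,1.0025)

-3.74 1.00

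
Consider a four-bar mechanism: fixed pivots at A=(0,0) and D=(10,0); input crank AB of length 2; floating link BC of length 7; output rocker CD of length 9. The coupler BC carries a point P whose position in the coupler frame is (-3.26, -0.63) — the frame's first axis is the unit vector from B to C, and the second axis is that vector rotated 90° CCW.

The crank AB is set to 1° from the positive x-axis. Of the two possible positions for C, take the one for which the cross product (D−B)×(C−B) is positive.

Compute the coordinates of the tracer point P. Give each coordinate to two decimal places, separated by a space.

A=(0,0), D=(10.00,0)
B = A + 2.00·(cos1°, sin1°) = (1.9997, 0.0349)
|BD| = 8.0004
circle(B,7.00) ∩ circle(D,9.00): a=2.0003, h=6.7081
  candidates: C₊=(4.0292,6.7342) cross=53.668; C₋=(3.9707,-6.6819) cross=-53.668
  mode + wants cross > 0 → take C=(4.0292,6.7342) (cross=53.668)
ex = (C−B)/|BC| = (0.2899,0.9570); ey = (-0.9570,0.2899)
P = B + -3.26·ex + -0.63·ey = (1.6575,-3.2677)

1.66 -3.27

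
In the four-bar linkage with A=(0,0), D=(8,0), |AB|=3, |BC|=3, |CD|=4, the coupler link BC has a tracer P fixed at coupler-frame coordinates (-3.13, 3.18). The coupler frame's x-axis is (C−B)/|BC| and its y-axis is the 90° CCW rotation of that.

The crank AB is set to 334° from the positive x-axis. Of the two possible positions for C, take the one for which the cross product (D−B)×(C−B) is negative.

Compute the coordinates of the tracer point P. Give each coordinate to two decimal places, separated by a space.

1.72 3.04

A=(0,0), D=(8.00,0)
B = A + 3.00·(cos334°, sin334°) = (2.6964, -1.3151)
|BD| = 5.4642
circle(B,3.00) ∩ circle(D,4.00): a=2.0916, h=2.1506
  candidates: C₊=(4.2089,1.2757) cross=11.752; C₋=(5.2441,-2.8991) cross=-11.752
  mode - wants cross < 0 → take C=(5.2441,-2.8991) (cross=-11.752)
ex = (C−B)/|BC| = (0.8492,-0.5280); ey = (0.5280,0.8492)
P = B + -3.13·ex + 3.18·ey = (1.7173,3.0381)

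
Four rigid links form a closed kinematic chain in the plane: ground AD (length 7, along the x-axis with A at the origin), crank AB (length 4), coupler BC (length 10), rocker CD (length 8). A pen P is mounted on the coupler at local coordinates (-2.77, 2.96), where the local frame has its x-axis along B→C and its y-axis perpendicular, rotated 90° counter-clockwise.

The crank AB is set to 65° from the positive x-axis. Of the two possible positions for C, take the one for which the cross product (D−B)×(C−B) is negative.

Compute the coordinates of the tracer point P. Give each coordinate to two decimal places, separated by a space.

4.52 6.53

A=(0,0), D=(7.00,0)
B = A + 4.00·(cos65°, sin65°) = (1.6905, 3.6252)
|BD| = 6.4291
circle(B,10.00) ∩ circle(D,8.00): a=6.0143, h=7.9892
  candidates: C₊=(11.1624,6.8319) cross=51.364; C₋=(2.1525,-6.3641) cross=-51.364
  mode - wants cross < 0 → take C=(2.1525,-6.3641) (cross=-51.364)
ex = (C−B)/|BC| = (0.0462,-0.9989); ey = (0.9989,0.0462)
P = B + -2.77·ex + 2.96·ey = (4.5193,6.5290)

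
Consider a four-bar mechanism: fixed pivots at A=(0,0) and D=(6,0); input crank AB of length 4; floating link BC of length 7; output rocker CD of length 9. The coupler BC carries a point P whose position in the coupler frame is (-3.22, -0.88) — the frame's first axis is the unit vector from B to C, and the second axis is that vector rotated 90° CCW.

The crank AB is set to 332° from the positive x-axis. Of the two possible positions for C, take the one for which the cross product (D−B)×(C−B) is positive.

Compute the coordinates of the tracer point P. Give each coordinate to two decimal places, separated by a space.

6.85 -2.25

A=(0,0), D=(6.00,0)
B = A + 4.00·(cos332°, sin332°) = (3.5318, -1.8779)
|BD| = 3.1014
circle(B,7.00) ∩ circle(D,9.00): a=-3.6083, h=5.9983
  candidates: C₊=(-2.9719,0.7110) cross=18.603; C₋=(4.2921,-8.8365) cross=-18.603
  mode + wants cross > 0 → take C=(-2.9719,0.7110) (cross=18.603)
ex = (C−B)/|BC| = (-0.9291,0.3698); ey = (-0.3698,-0.9291)
P = B + -3.22·ex + -0.88·ey = (6.8489,-2.2512)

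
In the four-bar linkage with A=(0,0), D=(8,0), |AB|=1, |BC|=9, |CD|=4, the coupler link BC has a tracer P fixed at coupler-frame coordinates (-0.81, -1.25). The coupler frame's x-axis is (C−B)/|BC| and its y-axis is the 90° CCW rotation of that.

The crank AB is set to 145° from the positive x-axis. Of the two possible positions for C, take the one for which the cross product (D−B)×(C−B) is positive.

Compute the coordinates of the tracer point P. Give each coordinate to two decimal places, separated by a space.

-1.10 -0.89

A=(0,0), D=(8.00,0)
B = A + 1.00·(cos145°, sin145°) = (-0.8192, 0.5736)
|BD| = 8.8378
circle(B,9.00) ∩ circle(D,4.00): a=8.0963, h=3.9307
  candidates: C₊=(7.5152,3.9705) cross=34.738; C₋=(7.0050,-3.8743) cross=-34.738
  mode + wants cross > 0 → take C=(7.5152,3.9705) (cross=34.738)
ex = (C−B)/|BC| = (0.9260,0.3774); ey = (-0.3774,0.9260)
P = B + -0.81·ex + -1.25·ey = (-1.0974,-0.8897)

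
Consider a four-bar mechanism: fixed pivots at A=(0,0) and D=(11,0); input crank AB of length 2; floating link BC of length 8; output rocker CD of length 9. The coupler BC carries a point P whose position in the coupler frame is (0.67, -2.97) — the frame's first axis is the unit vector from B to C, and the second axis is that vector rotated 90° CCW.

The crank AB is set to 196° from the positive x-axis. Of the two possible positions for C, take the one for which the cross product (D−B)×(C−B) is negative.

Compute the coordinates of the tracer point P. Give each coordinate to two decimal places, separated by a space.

A=(0,0), D=(11.00,0)
B = A + 2.00·(cos196°, sin196°) = (-1.9225, -0.5513)
|BD| = 12.9343
circle(B,8.00) ∩ circle(D,9.00): a=5.8100, h=5.4995
  candidates: C₊=(3.6478,5.1908) cross=71.132; C₋=(4.1166,-5.7981) cross=-71.132
  mode - wants cross < 0 → take C=(4.1166,-5.7981) (cross=-71.132)
ex = (C−B)/|BC| = (0.7549,-0.6559); ey = (0.6559,0.7549)
P = B + 0.67·ex + -2.97·ey = (-3.3646,-3.2327)

-3.36 -3.23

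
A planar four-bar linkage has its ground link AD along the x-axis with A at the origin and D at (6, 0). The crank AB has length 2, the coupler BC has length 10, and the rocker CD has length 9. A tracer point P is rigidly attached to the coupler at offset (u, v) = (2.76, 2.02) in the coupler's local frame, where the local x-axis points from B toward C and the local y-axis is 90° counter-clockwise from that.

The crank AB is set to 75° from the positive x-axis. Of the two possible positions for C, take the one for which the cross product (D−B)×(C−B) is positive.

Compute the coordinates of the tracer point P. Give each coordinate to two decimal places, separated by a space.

A=(0,0), D=(6.00,0)
B = A + 2.00·(cos75°, sin75°) = (0.5176, 1.9319)
|BD| = 5.8128
circle(B,10.00) ∩ circle(D,9.00): a=4.5407, h=8.9097
  candidates: C₊=(7.7613,8.8260) cross=51.790; C₋=(1.8392,-7.9804) cross=-51.790
  mode + wants cross > 0 → take C=(7.7613,8.8260) (cross=51.790)
ex = (C−B)/|BC| = (0.7244,0.6894); ey = (-0.6894,0.7244)
P = B + 2.76·ex + 2.02·ey = (1.1243,5.2979)

1.12 5.30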